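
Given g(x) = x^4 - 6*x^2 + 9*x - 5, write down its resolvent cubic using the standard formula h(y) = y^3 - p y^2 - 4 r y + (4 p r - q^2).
h(y) = y^3 + 6*y^2 + 20*y + 39

Identify coefficients: p = -6, q = 9, r = -5.
Plug into h(y) = y^3 - p y^2 - 4 r y + (4 p r - q^2):
  h(y) = y^3 - (-6) y^2 - 4*(-5) y + (4*(-6)*(-5) - (9)^2)
       = y^3 + (6) y^2 + (20) y + (39).
Simplifying: h(y) = y^3 + 6*y^2 + 20*y + 39.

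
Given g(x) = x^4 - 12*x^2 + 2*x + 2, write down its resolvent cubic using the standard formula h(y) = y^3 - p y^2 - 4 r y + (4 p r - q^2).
h(y) = y^3 + 12*y^2 - 8*y - 100

Identify coefficients: p = -12, q = 2, r = 2.
Plug into h(y) = y^3 - p y^2 - 4 r y + (4 p r - q^2):
  h(y) = y^3 - (-12) y^2 - 4*(2) y + (4*(-12)*(2) - (2)^2)
       = y^3 + (12) y^2 + (-8) y + (-100).
Simplifying: h(y) = y^3 + 12*y^2 - 8*y - 100.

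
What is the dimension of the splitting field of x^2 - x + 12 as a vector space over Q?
[K:Q] = 2

The discriminant of x^2 + (-1)*x + (12) is b^2 - 4c = 1 - (48) = -47. Since -47 is not a perfect square in Q, the polynomial is irreducible over Q. Its two roots generate a degree-2 extension, so [K:Q] = 2.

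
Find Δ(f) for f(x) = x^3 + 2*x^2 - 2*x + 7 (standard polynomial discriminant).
Δ = -2003

For x^3 + a x^2 + b x + c the discriminant is Δ = 18 a b c - 4 a^3 c + a^2 b^2 - 4 b^3 - 27 c^2.
Plug a = 2, b = -2, c = 7:
  18*(2)*(-2)*(7) - 4*(2)^3*(7) + (2)^2*(-2)^2 - 4*(-2)^3 - 27*(7)^2
  = -504 + (-224) + 16 + (32) + (-1323)
  = -2003.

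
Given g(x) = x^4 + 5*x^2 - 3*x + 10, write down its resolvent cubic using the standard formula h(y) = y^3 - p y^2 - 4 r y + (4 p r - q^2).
h(y) = y^3 - 5*y^2 - 40*y + 191

Identify coefficients: p = 5, q = -3, r = 10.
Plug into h(y) = y^3 - p y^2 - 4 r y + (4 p r - q^2):
  h(y) = y^3 - (5) y^2 - 4*(10) y + (4*(5)*(10) - (-3)^2)
       = y^3 + (-5) y^2 + (-40) y + (191).
Simplifying: h(y) = y^3 - 5*y^2 - 40*y + 191.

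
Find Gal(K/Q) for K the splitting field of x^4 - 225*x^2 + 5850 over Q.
Gal(K/Q) = V_4 (Klein four-group, Z/2Z × Z/2Z)

f factors as (x^2 - 30)(x^2 - 195), so the splitting field is K = Q(sqrt(30), sqrt(195)). The elements 30, 195, 5850 are all non-squares in Q, so sqrt(30) and sqrt(195) generate independent quadratic extensions. Thus [K:Q] = 4 and Gal(K/Q) is generated by the two order-2 automorphisms sqrt(30) ↦ -sqrt(30) and sqrt(195) ↦ -sqrt(195), giving V_4.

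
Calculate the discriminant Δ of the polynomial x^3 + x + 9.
Δ = -2191

For a depressed cubic x^3 + p x + q the discriminant is Δ = -4 p^3 - 27 q^2 = -4*(1)^3 - 27*(9)^2 = -4 - 2187 = -2191.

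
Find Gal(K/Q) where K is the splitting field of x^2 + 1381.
Gal(K/Q) = Z/2Z (cyclic of order 2)

x^2 + 1381 is irreducible over Q since -1381 is not a rational square. The splitting field Q(sqrt(-1381)) has degree 2 over Q, and its unique nontrivial automorphism is sqrt(-1381) ↦ -sqrt(-1381). Hence Gal(Q(sqrt(-1381))/Q) = Z/2Z.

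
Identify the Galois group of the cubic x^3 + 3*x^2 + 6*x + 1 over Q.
Gal(K/Q) = S_3 (symmetric group of order 6)

Compute the discriminant of x^3 + (3)*x^2 + (6)*x + (1): Δ = -351. Since Δ is not a rational square, the Galois group is not contained in A_3; it must be the full S_3 (irreducibility of the cubic rules out anything smaller).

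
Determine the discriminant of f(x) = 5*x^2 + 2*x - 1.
Δ = 24

For a quadratic a x^2 + b x + c the discriminant is Δ = b^2 - 4ac = (2)^2 - 4*(5)*(-1) = 4 - (-20) = 24.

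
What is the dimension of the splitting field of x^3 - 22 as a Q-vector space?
[K:Q] = 6

x^3 - 22 has one real root r = 22^(1/3) and two complex roots r*zeta_3, r*zeta_3^2 where zeta_3 = e^(2*pi*i/3). The splitting field is Q(r, zeta_3). [Q(r):Q] = 3 and [Q(zeta_3):Q] = 2 with gcd = 1, so [Q(r, zeta_3):Q] = 3 * 2 = 6.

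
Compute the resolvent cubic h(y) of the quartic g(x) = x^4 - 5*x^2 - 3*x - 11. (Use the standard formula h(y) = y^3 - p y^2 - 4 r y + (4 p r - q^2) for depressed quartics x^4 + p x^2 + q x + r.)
h(y) = y^3 + 5*y^2 + 44*y + 211

Identify coefficients: p = -5, q = -3, r = -11.
Plug into h(y) = y^3 - p y^2 - 4 r y + (4 p r - q^2):
  h(y) = y^3 - (-5) y^2 - 4*(-11) y + (4*(-5)*(-11) - (-3)^2)
       = y^3 + (5) y^2 + (44) y + (211).
Simplifying: h(y) = y^3 + 5*y^2 + 44*y + 211.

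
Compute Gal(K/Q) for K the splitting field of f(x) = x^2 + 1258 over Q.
Gal(K/Q) = Z/2Z (cyclic of order 2)

x^2 + 1258 is irreducible over Q since -1258 is not a rational square. The splitting field Q(sqrt(-1258)) has degree 2 over Q, and its unique nontrivial automorphism is sqrt(-1258) ↦ -sqrt(-1258). Hence Gal(Q(sqrt(-1258))/Q) = Z/2Z.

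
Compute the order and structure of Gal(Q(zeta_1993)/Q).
|Gal(Q(zeta_1993)/Q)| = phi(1993) = 1992; group ≅ (Z/1993Z)^* ≅ Z/1992Z

The n-th cyclotomic polynomial Φ_1993(x) is the minimal polynomial of zeta_1993 over Q and has degree phi(1993) = 1992. So Q(zeta_1993) is a degree-1992 Galois extension with Galois group (Z/1993Z)^*. (Z/1993Z)^* is cyclic since 1993 is an odd prime power (or 4). Hence Gal(Q(zeta_1993)/Q) ≅ Z/1992Z.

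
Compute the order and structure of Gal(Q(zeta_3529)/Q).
|Gal(Q(zeta_3529)/Q)| = phi(3529) = 3528; group ≅ (Z/3529Z)^* ≅ Z/3528Z

The n-th cyclotomic polynomial Φ_3529(x) is the minimal polynomial of zeta_3529 over Q and has degree phi(3529) = 3528. So Q(zeta_3529) is a degree-3528 Galois extension with Galois group (Z/3529Z)^*. (Z/3529Z)^* is cyclic since 3529 is an odd prime power (or 4). Hence Gal(Q(zeta_3529)/Q) ≅ Z/3528Z.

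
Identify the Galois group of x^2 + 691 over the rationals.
Gal(K/Q) = Z/2Z (cyclic of order 2)

x^2 + 691 is irreducible over Q since -691 is not a rational square. The splitting field Q(sqrt(-691)) has degree 2 over Q, and its unique nontrivial automorphism is sqrt(-691) ↦ -sqrt(-691). Hence Gal(Q(sqrt(-691))/Q) = Z/2Z.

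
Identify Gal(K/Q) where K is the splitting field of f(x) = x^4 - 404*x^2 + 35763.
Gal(K/Q) = V_4 (Klein four-group, Z/2Z × Z/2Z)

f factors as (x^2 - 131)(x^2 - 273), so the splitting field is K = Q(sqrt(131), sqrt(273)). The elements 131, 273, 35763 are all non-squares in Q, so sqrt(131) and sqrt(273) generate independent quadratic extensions. Thus [K:Q] = 4 and Gal(K/Q) is generated by the two order-2 automorphisms sqrt(131) ↦ -sqrt(131) and sqrt(273) ↦ -sqrt(273), giving V_4.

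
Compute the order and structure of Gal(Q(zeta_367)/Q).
|Gal(Q(zeta_367)/Q)| = phi(367) = 366; group ≅ (Z/367Z)^* ≅ Z/366Z

The n-th cyclotomic polynomial Φ_367(x) is the minimal polynomial of zeta_367 over Q and has degree phi(367) = 366. So Q(zeta_367) is a degree-366 Galois extension with Galois group (Z/367Z)^*. (Z/367Z)^* is cyclic since 367 is an odd prime power (or 4). Hence Gal(Q(zeta_367)/Q) ≅ Z/366Z.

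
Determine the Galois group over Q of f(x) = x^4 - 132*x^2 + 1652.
Gal(K/Q) = V_4 (Klein four-group, Z/2Z × Z/2Z)

f factors as (x^2 - 118)(x^2 - 14), so the splitting field is K = Q(sqrt(118), sqrt(14)). The elements 118, 14, 1652 are all non-squares in Q, so sqrt(118) and sqrt(14) generate independent quadratic extensions. Thus [K:Q] = 4 and Gal(K/Q) is generated by the two order-2 automorphisms sqrt(118) ↦ -sqrt(118) and sqrt(14) ↦ -sqrt(14), giving V_4.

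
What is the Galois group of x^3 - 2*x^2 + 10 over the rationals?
Gal(K/Q) = S_3 (symmetric group of order 6)

Compute the discriminant of x^3 + (-2)*x^2 + (0)*x + (10): Δ = -2380. Since Δ is not a rational square, the Galois group is not contained in A_3; it must be the full S_3 (irreducibility of the cubic rules out anything smaller).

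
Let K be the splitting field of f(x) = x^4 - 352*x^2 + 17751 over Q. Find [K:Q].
[K:Q] = 4

f factors as (x^2 - 61)(x^2 - 291); the splitting field is K = Q(sqrt(61), sqrt(291)). Since 61, 291, and 17751 are all non-squares in Q, the three subfields Q(sqrt(61)), Q(sqrt(291)), Q(sqrt(17751)) are distinct degree-2 extensions, so [K:Q] = 4 (Klein four Galois group).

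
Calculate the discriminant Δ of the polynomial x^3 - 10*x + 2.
Δ = 3892

For a depressed cubic x^3 + p x + q the discriminant is Δ = -4 p^3 - 27 q^2 = -4*(-10)^3 - 27*(2)^2 = 4000 - 108 = 3892.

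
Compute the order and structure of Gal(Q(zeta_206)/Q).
|Gal(Q(zeta_206)/Q)| = phi(206) = 102; group ≅ (Z/206Z)^* ≅ Z/102Z

The n-th cyclotomic polynomial Φ_206(x) is the minimal polynomial of zeta_206 over Q and has degree phi(206) = 102. So Q(zeta_206) is a degree-102 Galois extension with Galois group (Z/206Z)^*. By CRT, (Z/206Z)^* ≅ (Z/2Z)^* × (Z/103Z)^*. Each prime-power unit group is (Z/2Z)^* ≅ trivial group (order 1); (Z/103Z)^* ≅ Z/102Z. Hence Gal(Q(zeta_206)/Q) ≅ Z/102Z.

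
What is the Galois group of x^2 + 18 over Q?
Gal(K/Q) = Z/2Z (cyclic of order 2)

x^2 + 18 is irreducible over Q since -18 is not a rational square. The splitting field Q(sqrt(-18)) has degree 2 over Q, and its unique nontrivial automorphism is sqrt(-18) ↦ -sqrt(-18). Hence Gal(Q(sqrt(-18))/Q) = Z/2Z.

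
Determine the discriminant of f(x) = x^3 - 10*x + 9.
Δ = 1813

For a depressed cubic x^3 + p x + q the discriminant is Δ = -4 p^3 - 27 q^2 = -4*(-10)^3 - 27*(9)^2 = 4000 - 2187 = 1813.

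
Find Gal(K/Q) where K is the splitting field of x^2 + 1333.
Gal(K/Q) = Z/2Z (cyclic of order 2)

x^2 + 1333 is irreducible over Q since -1333 is not a rational square. The splitting field Q(sqrt(-1333)) has degree 2 over Q, and its unique nontrivial automorphism is sqrt(-1333) ↦ -sqrt(-1333). Hence Gal(Q(sqrt(-1333))/Q) = Z/2Z.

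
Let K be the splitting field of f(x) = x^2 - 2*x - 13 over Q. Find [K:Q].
[K:Q] = 2

The discriminant of x^2 + (-2)*x + (-13) is b^2 - 4c = 4 - (-52) = 56. Since 56 is not a perfect square in Q, the polynomial is irreducible over Q. Its two roots generate a degree-2 extension, so [K:Q] = 2.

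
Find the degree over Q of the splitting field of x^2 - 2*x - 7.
[K:Q] = 2

The discriminant of x^2 + (-2)*x + (-7) is b^2 - 4c = 4 - (-28) = 32. Since 32 is not a perfect square in Q, the polynomial is irreducible over Q. Its two roots generate a degree-2 extension, so [K:Q] = 2.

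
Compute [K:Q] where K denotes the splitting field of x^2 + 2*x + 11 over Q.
[K:Q] = 2

The discriminant of x^2 + (2)*x + (11) is b^2 - 4c = 4 - (44) = -40. Since -40 is not a perfect square in Q, the polynomial is irreducible over Q. Its two roots generate a degree-2 extension, so [K:Q] = 2.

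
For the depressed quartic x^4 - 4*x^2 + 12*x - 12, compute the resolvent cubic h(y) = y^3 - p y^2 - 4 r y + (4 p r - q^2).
h(y) = y^3 + 4*y^2 + 48*y + 48

Identify coefficients: p = -4, q = 12, r = -12.
Plug into h(y) = y^3 - p y^2 - 4 r y + (4 p r - q^2):
  h(y) = y^3 - (-4) y^2 - 4*(-12) y + (4*(-4)*(-12) - (12)^2)
       = y^3 + (4) y^2 + (48) y + (48).
Simplifying: h(y) = y^3 + 4*y^2 + 48*y + 48.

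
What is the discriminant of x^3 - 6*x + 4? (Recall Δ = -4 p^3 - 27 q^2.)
Δ = 432

For a depressed cubic x^3 + p x + q the discriminant is Δ = -4 p^3 - 27 q^2 = -4*(-6)^3 - 27*(4)^2 = 864 - 432 = 432.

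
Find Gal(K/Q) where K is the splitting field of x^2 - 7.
Gal(K/Q) = Z/2Z (cyclic of order 2)

x^2 - 7 is irreducible over Q since 7 is not a rational square. The splitting field Q(sqrt(7)) has degree 2 over Q, and its unique nontrivial automorphism is sqrt(7) ↦ -sqrt(7). Hence Gal(Q(sqrt(7))/Q) = Z/2Z.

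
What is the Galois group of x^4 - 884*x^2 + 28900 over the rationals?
Gal(K/Q) = Z/2Z (cyclic of order 2)

f factors as (x^2 - 34)(x^2 - 850), so the splitting field is K = Q(sqrt(34), sqrt(850)). The squarefree part of 34 is 34 and the squarefree part of 850 is also 34, so sqrt(34) and sqrt(850) are both rational multiples of sqrt(34). Hence Q(sqrt(34)) = Q(sqrt(850)) = Q(sqrt(34)), and the splitting field collapses to a single degree-2 extension with Galois group Z/2Z.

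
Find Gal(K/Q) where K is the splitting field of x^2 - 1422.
Gal(K/Q) = Z/2Z (cyclic of order 2)

x^2 - 1422 is irreducible over Q since 1422 is not a rational square. The splitting field Q(sqrt(1422)) has degree 2 over Q, and its unique nontrivial automorphism is sqrt(1422) ↦ -sqrt(1422). Hence Gal(Q(sqrt(1422))/Q) = Z/2Z.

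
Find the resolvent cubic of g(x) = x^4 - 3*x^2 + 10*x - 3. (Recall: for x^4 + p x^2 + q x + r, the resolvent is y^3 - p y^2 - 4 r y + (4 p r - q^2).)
h(y) = y^3 + 3*y^2 + 12*y - 64

Identify coefficients: p = -3, q = 10, r = -3.
Plug into h(y) = y^3 - p y^2 - 4 r y + (4 p r - q^2):
  h(y) = y^3 - (-3) y^2 - 4*(-3) y + (4*(-3)*(-3) - (10)^2)
       = y^3 + (3) y^2 + (12) y + (-64).
Simplifying: h(y) = y^3 + 3*y^2 + 12*y - 64.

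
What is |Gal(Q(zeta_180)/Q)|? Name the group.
|Gal(Q(zeta_180)/Q)| = phi(180) = 48; group ≅ (Z/180Z)^* ≅ Z/2Z × Z/4Z × Z/6Z

The n-th cyclotomic polynomial Φ_180(x) is the minimal polynomial of zeta_180 over Q and has degree phi(180) = 48. So Q(zeta_180) is a degree-48 Galois extension with Galois group (Z/180Z)^*. By CRT, (Z/180Z)^* ≅ (Z/4Z)^* × (Z/9Z)^* × (Z/5Z)^*. Each prime-power unit group is (Z/4Z)^* ≅ Z/2Z; (Z/9Z)^* ≅ Z/6Z; (Z/5Z)^* ≅ Z/4Z. Hence Gal(Q(zeta_180)/Q) ≅ Z/2Z × Z/4Z × Z/6Z.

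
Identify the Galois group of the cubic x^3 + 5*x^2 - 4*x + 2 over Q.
Gal(K/Q) = S_3 (symmetric group of order 6)

Compute the discriminant of x^3 + (5)*x^2 + (-4)*x + (2): Δ = -1172. Since Δ is not a rational square, the Galois group is not contained in A_3; it must be the full S_3 (irreducibility of the cubic rules out anything smaller).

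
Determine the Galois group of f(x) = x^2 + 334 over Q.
Gal(K/Q) = Z/2Z (cyclic of order 2)

x^2 + 334 is irreducible over Q since -334 is not a rational square. The splitting field Q(sqrt(-334)) has degree 2 over Q, and its unique nontrivial automorphism is sqrt(-334) ↦ -sqrt(-334). Hence Gal(Q(sqrt(-334))/Q) = Z/2Z.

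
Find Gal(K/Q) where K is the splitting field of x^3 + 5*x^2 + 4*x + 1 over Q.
Gal(K/Q) = S_3 (symmetric group of order 6)

Compute the discriminant of x^3 + (5)*x^2 + (4)*x + (1): Δ = -23. Since Δ is not a rational square, the Galois group is not contained in A_3; it must be the full S_3 (irreducibility of the cubic rules out anything smaller).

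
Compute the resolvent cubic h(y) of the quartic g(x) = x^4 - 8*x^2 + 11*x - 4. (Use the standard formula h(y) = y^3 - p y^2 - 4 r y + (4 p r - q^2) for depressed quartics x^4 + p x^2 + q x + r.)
h(y) = y^3 + 8*y^2 + 16*y + 7

Identify coefficients: p = -8, q = 11, r = -4.
Plug into h(y) = y^3 - p y^2 - 4 r y + (4 p r - q^2):
  h(y) = y^3 - (-8) y^2 - 4*(-4) y + (4*(-8)*(-4) - (11)^2)
       = y^3 + (8) y^2 + (16) y + (7).
Simplifying: h(y) = y^3 + 8*y^2 + 16*y + 7.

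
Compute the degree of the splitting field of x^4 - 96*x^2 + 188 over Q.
[K:Q] = 4

f factors as (x^2 - 94)(x^2 - 2); the splitting field is K = Q(sqrt(94), sqrt(2)). Since 94, 2, and 188 are all non-squares in Q, the three subfields Q(sqrt(94)), Q(sqrt(2)), Q(sqrt(188)) are distinct degree-2 extensions, so [K:Q] = 4 (Klein four Galois group).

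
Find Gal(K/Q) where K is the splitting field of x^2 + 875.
Gal(K/Q) = Z/2Z (cyclic of order 2)

x^2 + 875 is irreducible over Q since -875 is not a rational square. The splitting field Q(sqrt(-875)) has degree 2 over Q, and its unique nontrivial automorphism is sqrt(-875) ↦ -sqrt(-875). Hence Gal(Q(sqrt(-875))/Q) = Z/2Z.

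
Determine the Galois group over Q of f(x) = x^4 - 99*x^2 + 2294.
Gal(K/Q) = V_4 (Klein four-group, Z/2Z × Z/2Z)

f factors as (x^2 - 37)(x^2 - 62), so the splitting field is K = Q(sqrt(37), sqrt(62)). The elements 37, 62, 2294 are all non-squares in Q, so sqrt(37) and sqrt(62) generate independent quadratic extensions. Thus [K:Q] = 4 and Gal(K/Q) is generated by the two order-2 automorphisms sqrt(37) ↦ -sqrt(37) and sqrt(62) ↦ -sqrt(62), giving V_4.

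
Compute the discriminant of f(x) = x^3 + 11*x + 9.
Δ = -7511

For a depressed cubic x^3 + p x + q the discriminant is Δ = -4 p^3 - 27 q^2 = -4*(11)^3 - 27*(9)^2 = -5324 - 2187 = -7511.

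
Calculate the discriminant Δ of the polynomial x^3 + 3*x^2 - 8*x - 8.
Δ = 5216

For x^3 + a x^2 + b x + c the discriminant is Δ = 18 a b c - 4 a^3 c + a^2 b^2 - 4 b^3 - 27 c^2.
Plug a = 3, b = -8, c = -8:
  18*(3)*(-8)*(-8) - 4*(3)^3*(-8) + (3)^2*(-8)^2 - 4*(-8)^3 - 27*(-8)^2
  = 3456 + (864) + 576 + (2048) + (-1728)
  = 5216.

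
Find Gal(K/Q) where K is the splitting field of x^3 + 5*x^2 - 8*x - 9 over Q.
Gal(K/Q) = S_3 (symmetric group of order 6)

Compute the discriminant of x^3 + (5)*x^2 + (-8)*x + (-9): Δ = 12441. Since Δ is not a rational square, the Galois group is not contained in A_3; it must be the full S_3 (irreducibility of the cubic rules out anything smaller).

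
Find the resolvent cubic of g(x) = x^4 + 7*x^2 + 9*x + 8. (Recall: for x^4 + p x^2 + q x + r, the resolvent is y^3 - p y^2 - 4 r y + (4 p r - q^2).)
h(y) = y^3 - 7*y^2 - 32*y + 143

Identify coefficients: p = 7, q = 9, r = 8.
Plug into h(y) = y^3 - p y^2 - 4 r y + (4 p r - q^2):
  h(y) = y^3 - (7) y^2 - 4*(8) y + (4*(7)*(8) - (9)^2)
       = y^3 + (-7) y^2 + (-32) y + (143).
Simplifying: h(y) = y^3 - 7*y^2 - 32*y + 143.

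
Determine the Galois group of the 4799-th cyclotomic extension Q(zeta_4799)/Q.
|Gal(Q(zeta_4799)/Q)| = phi(4799) = 4798; group ≅ (Z/4799Z)^* ≅ Z/4798Z

The n-th cyclotomic polynomial Φ_4799(x) is the minimal polynomial of zeta_4799 over Q and has degree phi(4799) = 4798. So Q(zeta_4799) is a degree-4798 Galois extension with Galois group (Z/4799Z)^*. (Z/4799Z)^* is cyclic since 4799 is an odd prime power (or 4). Hence Gal(Q(zeta_4799)/Q) ≅ Z/4798Z.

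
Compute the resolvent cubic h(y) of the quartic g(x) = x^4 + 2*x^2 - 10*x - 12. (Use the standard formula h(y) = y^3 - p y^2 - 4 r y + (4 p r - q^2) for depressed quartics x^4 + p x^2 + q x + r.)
h(y) = y^3 - 2*y^2 + 48*y - 196

Identify coefficients: p = 2, q = -10, r = -12.
Plug into h(y) = y^3 - p y^2 - 4 r y + (4 p r - q^2):
  h(y) = y^3 - (2) y^2 - 4*(-12) y + (4*(2)*(-12) - (-10)^2)
       = y^3 + (-2) y^2 + (48) y + (-196).
Simplifying: h(y) = y^3 - 2*y^2 + 48*y - 196.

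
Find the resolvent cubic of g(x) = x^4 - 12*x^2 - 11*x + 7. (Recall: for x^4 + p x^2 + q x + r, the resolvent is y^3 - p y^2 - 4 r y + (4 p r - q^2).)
h(y) = y^3 + 12*y^2 - 28*y - 457

Identify coefficients: p = -12, q = -11, r = 7.
Plug into h(y) = y^3 - p y^2 - 4 r y + (4 p r - q^2):
  h(y) = y^3 - (-12) y^2 - 4*(7) y + (4*(-12)*(7) - (-11)^2)
       = y^3 + (12) y^2 + (-28) y + (-457).
Simplifying: h(y) = y^3 + 12*y^2 - 28*y - 457.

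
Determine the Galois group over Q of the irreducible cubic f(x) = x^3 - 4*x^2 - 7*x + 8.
Gal(K/Q) = S_3 (symmetric group of order 6)

Compute the discriminant of x^3 + (-4)*x^2 + (-7)*x + (8): Δ = 6508. Since Δ is not a rational square, the Galois group is not contained in A_3; it must be the full S_3 (irreducibility of the cubic rules out anything smaller).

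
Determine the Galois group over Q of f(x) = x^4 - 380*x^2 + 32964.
Gal(K/Q) = V_4 (Klein four-group, Z/2Z × Z/2Z)

f factors as (x^2 - 246)(x^2 - 134), so the splitting field is K = Q(sqrt(246), sqrt(134)). The elements 246, 134, 32964 are all non-squares in Q, so sqrt(246) and sqrt(134) generate independent quadratic extensions. Thus [K:Q] = 4 and Gal(K/Q) is generated by the two order-2 automorphisms sqrt(246) ↦ -sqrt(246) and sqrt(134) ↦ -sqrt(134), giving V_4.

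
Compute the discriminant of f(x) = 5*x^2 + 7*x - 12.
Δ = 289

For a quadratic a x^2 + b x + c the discriminant is Δ = b^2 - 4ac = (7)^2 - 4*(5)*(-12) = 49 - (-240) = 289.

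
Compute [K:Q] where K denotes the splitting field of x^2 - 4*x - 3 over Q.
[K:Q] = 2

The discriminant of x^2 + (-4)*x + (-3) is b^2 - 4c = 16 - (-12) = 28. Since 28 is not a perfect square in Q, the polynomial is irreducible over Q. Its two roots generate a degree-2 extension, so [K:Q] = 2.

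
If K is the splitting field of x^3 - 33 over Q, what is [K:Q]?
[K:Q] = 6

x^3 - 33 has one real root r = 33^(1/3) and two complex roots r*zeta_3, r*zeta_3^2 where zeta_3 = e^(2*pi*i/3). The splitting field is Q(r, zeta_3). [Q(r):Q] = 3 and [Q(zeta_3):Q] = 2 with gcd = 1, so [Q(r, zeta_3):Q] = 3 * 2 = 6.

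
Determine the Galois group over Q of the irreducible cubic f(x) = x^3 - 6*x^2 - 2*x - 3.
Gal(K/Q) = S_3 (symmetric group of order 6)

Compute the discriminant of x^3 + (-6)*x^2 + (-2)*x + (-3): Δ = -3307. Since Δ is not a rational square, the Galois group is not contained in A_3; it must be the full S_3 (irreducibility of the cubic rules out anything smaller).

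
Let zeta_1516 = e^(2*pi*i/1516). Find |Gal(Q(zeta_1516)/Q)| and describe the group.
|Gal(Q(zeta_1516)/Q)| = phi(1516) = 756; group ≅ (Z/1516Z)^* ≅ Z/2Z × Z/378Z

The n-th cyclotomic polynomial Φ_1516(x) is the minimal polynomial of zeta_1516 over Q and has degree phi(1516) = 756. So Q(zeta_1516) is a degree-756 Galois extension with Galois group (Z/1516Z)^*. By CRT, (Z/1516Z)^* ≅ (Z/4Z)^* × (Z/379Z)^*. Each prime-power unit group is (Z/4Z)^* ≅ Z/2Z; (Z/379Z)^* ≅ Z/378Z. Hence Gal(Q(zeta_1516)/Q) ≅ Z/2Z × Z/378Z.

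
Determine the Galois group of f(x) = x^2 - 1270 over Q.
Gal(K/Q) = Z/2Z (cyclic of order 2)

x^2 - 1270 is irreducible over Q since 1270 is not a rational square. The splitting field Q(sqrt(1270)) has degree 2 over Q, and its unique nontrivial automorphism is sqrt(1270) ↦ -sqrt(1270). Hence Gal(Q(sqrt(1270))/Q) = Z/2Z.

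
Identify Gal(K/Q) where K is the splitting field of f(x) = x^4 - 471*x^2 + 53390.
Gal(K/Q) = V_4 (Klein four-group, Z/2Z × Z/2Z)

f factors as (x^2 - 190)(x^2 - 281), so the splitting field is K = Q(sqrt(190), sqrt(281)). The elements 190, 281, 53390 are all non-squares in Q, so sqrt(190) and sqrt(281) generate independent quadratic extensions. Thus [K:Q] = 4 and Gal(K/Q) is generated by the two order-2 automorphisms sqrt(190) ↦ -sqrt(190) and sqrt(281) ↦ -sqrt(281), giving V_4.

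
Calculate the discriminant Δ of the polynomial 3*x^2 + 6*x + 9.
Δ = -72

For a quadratic a x^2 + b x + c the discriminant is Δ = b^2 - 4ac = (6)^2 - 4*(3)*(9) = 36 - (108) = -72.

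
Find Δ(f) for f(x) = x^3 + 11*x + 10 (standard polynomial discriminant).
Δ = -8024

For a depressed cubic x^3 + p x + q the discriminant is Δ = -4 p^3 - 27 q^2 = -4*(11)^3 - 27*(10)^2 = -5324 - 2700 = -8024.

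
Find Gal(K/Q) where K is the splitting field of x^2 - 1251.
Gal(K/Q) = Z/2Z (cyclic of order 2)

x^2 - 1251 is irreducible over Q since 1251 is not a rational square. The splitting field Q(sqrt(1251)) has degree 2 over Q, and its unique nontrivial automorphism is sqrt(1251) ↦ -sqrt(1251). Hence Gal(Q(sqrt(1251))/Q) = Z/2Z.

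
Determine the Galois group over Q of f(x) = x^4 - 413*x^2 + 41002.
Gal(K/Q) = V_4 (Klein four-group, Z/2Z × Z/2Z)

f factors as (x^2 - 247)(x^2 - 166), so the splitting field is K = Q(sqrt(247), sqrt(166)). The elements 247, 166, 41002 are all non-squares in Q, so sqrt(247) and sqrt(166) generate independent quadratic extensions. Thus [K:Q] = 4 and Gal(K/Q) is generated by the two order-2 automorphisms sqrt(247) ↦ -sqrt(247) and sqrt(166) ↦ -sqrt(166), giving V_4.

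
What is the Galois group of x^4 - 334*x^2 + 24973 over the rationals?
Gal(K/Q) = V_4 (Klein four-group, Z/2Z × Z/2Z)

f factors as (x^2 - 113)(x^2 - 221), so the splitting field is K = Q(sqrt(113), sqrt(221)). The elements 113, 221, 24973 are all non-squares in Q, so sqrt(113) and sqrt(221) generate independent quadratic extensions. Thus [K:Q] = 4 and Gal(K/Q) is generated by the two order-2 automorphisms sqrt(113) ↦ -sqrt(113) and sqrt(221) ↦ -sqrt(221), giving V_4.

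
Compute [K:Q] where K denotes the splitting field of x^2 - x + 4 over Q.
[K:Q] = 2

The discriminant of x^2 + (-1)*x + (4) is b^2 - 4c = 1 - (16) = -15. Since -15 is not a perfect square in Q, the polynomial is irreducible over Q. Its two roots generate a degree-2 extension, so [K:Q] = 2.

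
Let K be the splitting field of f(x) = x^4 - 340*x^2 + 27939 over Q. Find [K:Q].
[K:Q] = 4

f factors as (x^2 - 139)(x^2 - 201); the splitting field is K = Q(sqrt(139), sqrt(201)). Since 139, 201, and 27939 are all non-squares in Q, the three subfields Q(sqrt(139)), Q(sqrt(201)), Q(sqrt(27939)) are distinct degree-2 extensions, so [K:Q] = 4 (Klein four Galois group).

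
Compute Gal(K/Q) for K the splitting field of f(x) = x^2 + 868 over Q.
Gal(K/Q) = Z/2Z (cyclic of order 2)

x^2 + 868 is irreducible over Q since -868 is not a rational square. The splitting field Q(sqrt(-868)) has degree 2 over Q, and its unique nontrivial automorphism is sqrt(-868) ↦ -sqrt(-868). Hence Gal(Q(sqrt(-868))/Q) = Z/2Z.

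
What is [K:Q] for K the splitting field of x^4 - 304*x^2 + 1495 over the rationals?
[K:Q] = 4

f factors as (x^2 - 299)(x^2 - 5); the splitting field is K = Q(sqrt(299), sqrt(5)). Since 299, 5, and 1495 are all non-squares in Q, the three subfields Q(sqrt(299)), Q(sqrt(5)), Q(sqrt(1495)) are distinct degree-2 extensions, so [K:Q] = 4 (Klein four Galois group).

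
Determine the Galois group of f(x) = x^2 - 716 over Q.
Gal(K/Q) = Z/2Z (cyclic of order 2)

x^2 - 716 is irreducible over Q since 716 is not a rational square. The splitting field Q(sqrt(716)) has degree 2 over Q, and its unique nontrivial automorphism is sqrt(716) ↦ -sqrt(716). Hence Gal(Q(sqrt(716))/Q) = Z/2Z.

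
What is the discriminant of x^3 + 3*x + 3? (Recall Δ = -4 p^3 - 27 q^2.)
Δ = -351

For a depressed cubic x^3 + p x + q the discriminant is Δ = -4 p^3 - 27 q^2 = -4*(3)^3 - 27*(3)^2 = -108 - 243 = -351.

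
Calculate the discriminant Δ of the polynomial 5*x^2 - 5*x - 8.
Δ = 185

For a quadratic a x^2 + b x + c the discriminant is Δ = b^2 - 4ac = (-5)^2 - 4*(5)*(-8) = 25 - (-160) = 185.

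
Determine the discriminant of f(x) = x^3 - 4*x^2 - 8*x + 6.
Δ = 7092

For x^3 + a x^2 + b x + c the discriminant is Δ = 18 a b c - 4 a^3 c + a^2 b^2 - 4 b^3 - 27 c^2.
Plug a = -4, b = -8, c = 6:
  18*(-4)*(-8)*(6) - 4*(-4)^3*(6) + (-4)^2*(-8)^2 - 4*(-8)^3 - 27*(6)^2
  = 3456 + (1536) + 1024 + (2048) + (-972)
  = 7092.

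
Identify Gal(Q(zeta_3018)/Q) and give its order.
|Gal(Q(zeta_3018)/Q)| = phi(3018) = 1004; group ≅ (Z/3018Z)^* ≅ Z/2Z × Z/502Z

The n-th cyclotomic polynomial Φ_3018(x) is the minimal polynomial of zeta_3018 over Q and has degree phi(3018) = 1004. So Q(zeta_3018) is a degree-1004 Galois extension with Galois group (Z/3018Z)^*. By CRT, (Z/3018Z)^* ≅ (Z/2Z)^* × (Z/3Z)^* × (Z/503Z)^*. Each prime-power unit group is (Z/2Z)^* ≅ trivial group (order 1); (Z/3Z)^* ≅ Z/2Z; (Z/503Z)^* ≅ Z/502Z. Hence Gal(Q(zeta_3018)/Q) ≅ Z/2Z × Z/502Z.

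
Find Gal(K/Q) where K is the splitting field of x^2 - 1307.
Gal(K/Q) = Z/2Z (cyclic of order 2)

x^2 - 1307 is irreducible over Q since 1307 is not a rational square. The splitting field Q(sqrt(1307)) has degree 2 over Q, and its unique nontrivial automorphism is sqrt(1307) ↦ -sqrt(1307). Hence Gal(Q(sqrt(1307))/Q) = Z/2Z.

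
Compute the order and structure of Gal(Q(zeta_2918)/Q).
|Gal(Q(zeta_2918)/Q)| = phi(2918) = 1458; group ≅ (Z/2918Z)^* ≅ Z/1458Z

The n-th cyclotomic polynomial Φ_2918(x) is the minimal polynomial of zeta_2918 over Q and has degree phi(2918) = 1458. So Q(zeta_2918) is a degree-1458 Galois extension with Galois group (Z/2918Z)^*. By CRT, (Z/2918Z)^* ≅ (Z/2Z)^* × (Z/1459Z)^*. Each prime-power unit group is (Z/2Z)^* ≅ trivial group (order 1); (Z/1459Z)^* ≅ Z/1458Z. Hence Gal(Q(zeta_2918)/Q) ≅ Z/1458Z.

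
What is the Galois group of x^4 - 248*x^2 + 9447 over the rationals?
Gal(K/Q) = V_4 (Klein four-group, Z/2Z × Z/2Z)

f factors as (x^2 - 47)(x^2 - 201), so the splitting field is K = Q(sqrt(47), sqrt(201)). The elements 47, 201, 9447 are all non-squares in Q, so sqrt(47) and sqrt(201) generate independent quadratic extensions. Thus [K:Q] = 4 and Gal(K/Q) is generated by the two order-2 automorphisms sqrt(47) ↦ -sqrt(47) and sqrt(201) ↦ -sqrt(201), giving V_4.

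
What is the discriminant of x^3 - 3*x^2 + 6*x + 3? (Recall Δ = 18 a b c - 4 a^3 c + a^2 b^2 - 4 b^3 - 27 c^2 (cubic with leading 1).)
Δ = -1431

For x^3 + a x^2 + b x + c the discriminant is Δ = 18 a b c - 4 a^3 c + a^2 b^2 - 4 b^3 - 27 c^2.
Plug a = -3, b = 6, c = 3:
  18*(-3)*(6)*(3) - 4*(-3)^3*(3) + (-3)^2*(6)^2 - 4*(6)^3 - 27*(3)^2
  = -972 + (324) + 324 + (-864) + (-243)
  = -1431.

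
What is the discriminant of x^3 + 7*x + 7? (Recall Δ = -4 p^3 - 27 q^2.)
Δ = -2695

For a depressed cubic x^3 + p x + q the discriminant is Δ = -4 p^3 - 27 q^2 = -4*(7)^3 - 27*(7)^2 = -1372 - 1323 = -2695.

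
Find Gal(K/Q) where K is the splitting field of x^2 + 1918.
Gal(K/Q) = Z/2Z (cyclic of order 2)

x^2 + 1918 is irreducible over Q since -1918 is not a rational square. The splitting field Q(sqrt(-1918)) has degree 2 over Q, and its unique nontrivial automorphism is sqrt(-1918) ↦ -sqrt(-1918). Hence Gal(Q(sqrt(-1918))/Q) = Z/2Z.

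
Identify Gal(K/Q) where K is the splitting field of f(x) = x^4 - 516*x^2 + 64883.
Gal(K/Q) = V_4 (Klein four-group, Z/2Z × Z/2Z)

f factors as (x^2 - 217)(x^2 - 299), so the splitting field is K = Q(sqrt(217), sqrt(299)). The elements 217, 299, 64883 are all non-squares in Q, so sqrt(217) and sqrt(299) generate independent quadratic extensions. Thus [K:Q] = 4 and Gal(K/Q) is generated by the two order-2 automorphisms sqrt(217) ↦ -sqrt(217) and sqrt(299) ↦ -sqrt(299), giving V_4.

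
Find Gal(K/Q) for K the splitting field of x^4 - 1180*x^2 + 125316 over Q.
Gal(K/Q) = Z/2Z (cyclic of order 2)

f factors as (x^2 - 118)(x^2 - 1062), so the splitting field is K = Q(sqrt(118), sqrt(1062)). The squarefree part of 118 is 118 and the squarefree part of 1062 is also 118, so sqrt(118) and sqrt(1062) are both rational multiples of sqrt(118). Hence Q(sqrt(118)) = Q(sqrt(1062)) = Q(sqrt(118)), and the splitting field collapses to a single degree-2 extension with Galois group Z/2Z.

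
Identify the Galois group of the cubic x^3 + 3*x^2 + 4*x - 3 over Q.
Gal(K/Q) = S_3 (symmetric group of order 6)

Compute the discriminant of x^3 + (3)*x^2 + (4)*x + (-3): Δ = -679. Since Δ is not a rational square, the Galois group is not contained in A_3; it must be the full S_3 (irreducibility of the cubic rules out anything smaller).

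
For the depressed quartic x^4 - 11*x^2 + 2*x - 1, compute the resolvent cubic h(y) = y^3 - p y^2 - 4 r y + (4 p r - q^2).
h(y) = y^3 + 11*y^2 + 4*y + 40

Identify coefficients: p = -11, q = 2, r = -1.
Plug into h(y) = y^3 - p y^2 - 4 r y + (4 p r - q^2):
  h(y) = y^3 - (-11) y^2 - 4*(-1) y + (4*(-11)*(-1) - (2)^2)
       = y^3 + (11) y^2 + (4) y + (40).
Simplifying: h(y) = y^3 + 11*y^2 + 4*y + 40.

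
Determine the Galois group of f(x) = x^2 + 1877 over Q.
Gal(K/Q) = Z/2Z (cyclic of order 2)

x^2 + 1877 is irreducible over Q since -1877 is not a rational square. The splitting field Q(sqrt(-1877)) has degree 2 over Q, and its unique nontrivial automorphism is sqrt(-1877) ↦ -sqrt(-1877). Hence Gal(Q(sqrt(-1877))/Q) = Z/2Z.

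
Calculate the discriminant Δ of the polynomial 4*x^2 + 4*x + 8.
Δ = -112

For a quadratic a x^2 + b x + c the discriminant is Δ = b^2 - 4ac = (4)^2 - 4*(4)*(8) = 16 - (128) = -112.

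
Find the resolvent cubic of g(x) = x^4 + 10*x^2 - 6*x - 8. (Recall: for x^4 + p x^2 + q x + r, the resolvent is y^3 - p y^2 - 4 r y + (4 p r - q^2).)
h(y) = y^3 - 10*y^2 + 32*y - 356

Identify coefficients: p = 10, q = -6, r = -8.
Plug into h(y) = y^3 - p y^2 - 4 r y + (4 p r - q^2):
  h(y) = y^3 - (10) y^2 - 4*(-8) y + (4*(10)*(-8) - (-6)^2)
       = y^3 + (-10) y^2 + (32) y + (-356).
Simplifying: h(y) = y^3 - 10*y^2 + 32*y - 356.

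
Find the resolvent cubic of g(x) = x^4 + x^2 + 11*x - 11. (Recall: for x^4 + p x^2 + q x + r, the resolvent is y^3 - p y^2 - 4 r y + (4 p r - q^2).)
h(y) = y^3 - y^2 + 44*y - 165

Identify coefficients: p = 1, q = 11, r = -11.
Plug into h(y) = y^3 - p y^2 - 4 r y + (4 p r - q^2):
  h(y) = y^3 - (1) y^2 - 4*(-11) y + (4*(1)*(-11) - (11)^2)
       = y^3 + (-1) y^2 + (44) y + (-165).
Simplifying: h(y) = y^3 - y^2 + 44*y - 165.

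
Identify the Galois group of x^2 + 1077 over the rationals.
Gal(K/Q) = Z/2Z (cyclic of order 2)

x^2 + 1077 is irreducible over Q since -1077 is not a rational square. The splitting field Q(sqrt(-1077)) has degree 2 over Q, and its unique nontrivial automorphism is sqrt(-1077) ↦ -sqrt(-1077). Hence Gal(Q(sqrt(-1077))/Q) = Z/2Z.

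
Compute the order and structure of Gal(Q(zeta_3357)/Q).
|Gal(Q(zeta_3357)/Q)| = phi(3357) = 2232; group ≅ (Z/3357Z)^* ≅ Z/6Z × Z/372Z

The n-th cyclotomic polynomial Φ_3357(x) is the minimal polynomial of zeta_3357 over Q and has degree phi(3357) = 2232. So Q(zeta_3357) is a degree-2232 Galois extension with Galois group (Z/3357Z)^*. By CRT, (Z/3357Z)^* ≅ (Z/9Z)^* × (Z/373Z)^*. Each prime-power unit group is (Z/9Z)^* ≅ Z/6Z; (Z/373Z)^* ≅ Z/372Z. Hence Gal(Q(zeta_3357)/Q) ≅ Z/6Z × Z/372Z.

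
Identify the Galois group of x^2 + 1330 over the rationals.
Gal(K/Q) = Z/2Z (cyclic of order 2)

x^2 + 1330 is irreducible over Q since -1330 is not a rational square. The splitting field Q(sqrt(-1330)) has degree 2 over Q, and its unique nontrivial automorphism is sqrt(-1330) ↦ -sqrt(-1330). Hence Gal(Q(sqrt(-1330))/Q) = Z/2Z.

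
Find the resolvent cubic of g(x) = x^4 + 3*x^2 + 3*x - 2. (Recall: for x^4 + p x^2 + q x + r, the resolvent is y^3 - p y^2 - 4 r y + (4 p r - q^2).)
h(y) = y^3 - 3*y^2 + 8*y - 33

Identify coefficients: p = 3, q = 3, r = -2.
Plug into h(y) = y^3 - p y^2 - 4 r y + (4 p r - q^2):
  h(y) = y^3 - (3) y^2 - 4*(-2) y + (4*(3)*(-2) - (3)^2)
       = y^3 + (-3) y^2 + (8) y + (-33).
Simplifying: h(y) = y^3 - 3*y^2 + 8*y - 33.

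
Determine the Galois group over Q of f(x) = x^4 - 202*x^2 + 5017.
Gal(K/Q) = V_4 (Klein four-group, Z/2Z × Z/2Z)

f factors as (x^2 - 173)(x^2 - 29), so the splitting field is K = Q(sqrt(173), sqrt(29)). The elements 173, 29, 5017 are all non-squares in Q, so sqrt(173) and sqrt(29) generate independent quadratic extensions. Thus [K:Q] = 4 and Gal(K/Q) is generated by the two order-2 automorphisms sqrt(173) ↦ -sqrt(173) and sqrt(29) ↦ -sqrt(29), giving V_4.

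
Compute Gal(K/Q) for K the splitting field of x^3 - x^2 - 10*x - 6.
Gal(K/Q) = S_3 (symmetric group of order 6)

Compute the discriminant of x^3 + (-1)*x^2 + (-10)*x + (-6): Δ = 2024. Since Δ is not a rational square, the Galois group is not contained in A_3; it must be the full S_3 (irreducibility of the cubic rules out anything smaller).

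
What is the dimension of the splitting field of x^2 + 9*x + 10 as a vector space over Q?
[K:Q] = 2

The discriminant of x^2 + (9)*x + (10) is b^2 - 4c = 81 - (40) = 41. Since 41 is not a perfect square in Q, the polynomial is irreducible over Q. Its two roots generate a degree-2 extension, so [K:Q] = 2.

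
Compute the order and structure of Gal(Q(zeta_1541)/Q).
|Gal(Q(zeta_1541)/Q)| = phi(1541) = 1452; group ≅ (Z/1541Z)^* ≅ Z/22Z × Z/66Z

The n-th cyclotomic polynomial Φ_1541(x) is the minimal polynomial of zeta_1541 over Q and has degree phi(1541) = 1452. So Q(zeta_1541) is a degree-1452 Galois extension with Galois group (Z/1541Z)^*. By CRT, (Z/1541Z)^* ≅ (Z/23Z)^* × (Z/67Z)^*. Each prime-power unit group is (Z/23Z)^* ≅ Z/22Z; (Z/67Z)^* ≅ Z/66Z. Hence Gal(Q(zeta_1541)/Q) ≅ Z/22Z × Z/66Z.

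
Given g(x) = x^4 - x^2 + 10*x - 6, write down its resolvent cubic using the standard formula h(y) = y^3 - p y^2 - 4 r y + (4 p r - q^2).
h(y) = y^3 + y^2 + 24*y - 76

Identify coefficients: p = -1, q = 10, r = -6.
Plug into h(y) = y^3 - p y^2 - 4 r y + (4 p r - q^2):
  h(y) = y^3 - (-1) y^2 - 4*(-6) y + (4*(-1)*(-6) - (10)^2)
       = y^3 + (1) y^2 + (24) y + (-76).
Simplifying: h(y) = y^3 + y^2 + 24*y - 76.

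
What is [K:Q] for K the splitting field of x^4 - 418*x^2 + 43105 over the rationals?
[K:Q] = 4

f factors as (x^2 - 185)(x^2 - 233); the splitting field is K = Q(sqrt(185), sqrt(233)). Since 185, 233, and 43105 are all non-squares in Q, the three subfields Q(sqrt(185)), Q(sqrt(233)), Q(sqrt(43105)) are distinct degree-2 extensions, so [K:Q] = 4 (Klein four Galois group).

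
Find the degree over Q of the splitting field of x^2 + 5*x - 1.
[K:Q] = 2

The discriminant of x^2 + (5)*x + (-1) is b^2 - 4c = 25 - (-4) = 29. Since 29 is not a perfect square in Q, the polynomial is irreducible over Q. Its two roots generate a degree-2 extension, so [K:Q] = 2.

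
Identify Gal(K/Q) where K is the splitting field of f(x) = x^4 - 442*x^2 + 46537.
Gal(K/Q) = V_4 (Klein four-group, Z/2Z × Z/2Z)

f factors as (x^2 - 269)(x^2 - 173), so the splitting field is K = Q(sqrt(269), sqrt(173)). The elements 269, 173, 46537 are all non-squares in Q, so sqrt(269) and sqrt(173) generate independent quadratic extensions. Thus [K:Q] = 4 and Gal(K/Q) is generated by the two order-2 automorphisms sqrt(269) ↦ -sqrt(269) and sqrt(173) ↦ -sqrt(173), giving V_4.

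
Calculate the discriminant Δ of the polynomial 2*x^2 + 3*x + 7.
Δ = -47

For a quadratic a x^2 + b x + c the discriminant is Δ = b^2 - 4ac = (3)^2 - 4*(2)*(7) = 9 - (56) = -47.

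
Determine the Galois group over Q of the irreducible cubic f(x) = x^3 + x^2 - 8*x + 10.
Gal(K/Q) = S_3 (symmetric group of order 6)

Compute the discriminant of x^3 + (1)*x^2 + (-8)*x + (10): Δ = -2068. Since Δ is not a rational square, the Galois group is not contained in A_3; it must be the full S_3 (irreducibility of the cubic rules out anything smaller).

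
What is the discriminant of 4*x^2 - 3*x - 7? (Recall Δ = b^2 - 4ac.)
Δ = 121

For a quadratic a x^2 + b x + c the discriminant is Δ = b^2 - 4ac = (-3)^2 - 4*(4)*(-7) = 9 - (-112) = 121.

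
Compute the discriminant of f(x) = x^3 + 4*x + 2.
Δ = -364

For x^3 + a x^2 + b x + c the discriminant is Δ = 18 a b c - 4 a^3 c + a^2 b^2 - 4 b^3 - 27 c^2.
Plug a = 0, b = 4, c = 2:
  18*(0)*(4)*(2) - 4*(0)^3*(2) + (0)^2*(4)^2 - 4*(4)^3 - 27*(2)^2
  = 0 + (0) + 0 + (-256) + (-108)
  = -364.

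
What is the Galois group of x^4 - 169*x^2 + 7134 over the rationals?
Gal(K/Q) = V_4 (Klein four-group, Z/2Z × Z/2Z)

f factors as (x^2 - 82)(x^2 - 87), so the splitting field is K = Q(sqrt(82), sqrt(87)). The elements 82, 87, 7134 are all non-squares in Q, so sqrt(82) and sqrt(87) generate independent quadratic extensions. Thus [K:Q] = 4 and Gal(K/Q) is generated by the two order-2 automorphisms sqrt(82) ↦ -sqrt(82) and sqrt(87) ↦ -sqrt(87), giving V_4.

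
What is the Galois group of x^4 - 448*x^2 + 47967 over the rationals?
Gal(K/Q) = V_4 (Klein four-group, Z/2Z × Z/2Z)

f factors as (x^2 - 177)(x^2 - 271), so the splitting field is K = Q(sqrt(177), sqrt(271)). The elements 177, 271, 47967 are all non-squares in Q, so sqrt(177) and sqrt(271) generate independent quadratic extensions. Thus [K:Q] = 4 and Gal(K/Q) is generated by the two order-2 automorphisms sqrt(177) ↦ -sqrt(177) and sqrt(271) ↦ -sqrt(271), giving V_4.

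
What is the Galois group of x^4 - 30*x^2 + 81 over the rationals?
Gal(K/Q) = Z/2Z (cyclic of order 2)

f factors as (x^2 - 3)(x^2 - 27), so the splitting field is K = Q(sqrt(3), sqrt(27)). The squarefree part of 3 is 3 and the squarefree part of 27 is also 3, so sqrt(3) and sqrt(27) are both rational multiples of sqrt(3). Hence Q(sqrt(3)) = Q(sqrt(27)) = Q(sqrt(3)), and the splitting field collapses to a single degree-2 extension with Galois group Z/2Z.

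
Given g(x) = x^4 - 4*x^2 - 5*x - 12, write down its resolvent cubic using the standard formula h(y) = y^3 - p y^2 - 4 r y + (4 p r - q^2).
h(y) = y^3 + 4*y^2 + 48*y + 167

Identify coefficients: p = -4, q = -5, r = -12.
Plug into h(y) = y^3 - p y^2 - 4 r y + (4 p r - q^2):
  h(y) = y^3 - (-4) y^2 - 4*(-12) y + (4*(-4)*(-12) - (-5)^2)
       = y^3 + (4) y^2 + (48) y + (167).
Simplifying: h(y) = y^3 + 4*y^2 + 48*y + 167.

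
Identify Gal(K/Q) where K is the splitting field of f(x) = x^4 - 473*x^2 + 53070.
Gal(K/Q) = V_4 (Klein four-group, Z/2Z × Z/2Z)

f factors as (x^2 - 183)(x^2 - 290), so the splitting field is K = Q(sqrt(183), sqrt(290)). The elements 183, 290, 53070 are all non-squares in Q, so sqrt(183) and sqrt(290) generate independent quadratic extensions. Thus [K:Q] = 4 and Gal(K/Q) is generated by the two order-2 automorphisms sqrt(183) ↦ -sqrt(183) and sqrt(290) ↦ -sqrt(290), giving V_4.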